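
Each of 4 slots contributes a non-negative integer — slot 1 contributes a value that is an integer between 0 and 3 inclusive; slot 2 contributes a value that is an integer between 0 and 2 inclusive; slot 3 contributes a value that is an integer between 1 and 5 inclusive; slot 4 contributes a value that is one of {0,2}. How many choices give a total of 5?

17

The generating function for the choices is (1 + x + x² + x³)·(1 + x + x²)·(x + x² + x³ + x⁴ + x⁵)·(1 + x²); the count is [x⁵].
(1 + x + x² + x³) has coefficients 1,1,1,1 for degrees 0…3.
(1 + x + x²) has coefficients 1,1,1,0,0,0 for degrees 0…5.
Multiplying by (x + x² + x³ + x⁴ + x⁵) gives running coefficients 0,1,2,3,3,3 for degrees 0…5.
Finally multiplying by (1 + x²), the product of all factors after the first has coefficients 0,1,2,4,5,6 for degrees 0…5.
[x⁵] = 1·6 + 1·5 + 1·4 + 1·2 = 17.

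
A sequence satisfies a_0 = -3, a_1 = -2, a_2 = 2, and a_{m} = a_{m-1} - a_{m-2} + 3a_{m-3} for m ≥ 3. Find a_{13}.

The ordinary generating function has denominator 1 - x + x^2 - 3x^3.
Iterating the recurrence: a_0,…,a_{13} = -3, -2, 2, -5, -13, -2, -4, -41, -43, -14, -94, -209, -157, -230.

-230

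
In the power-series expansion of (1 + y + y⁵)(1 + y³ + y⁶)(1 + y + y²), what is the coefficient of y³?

(1 + y + y⁵) has coefficients 1,1,0,0 for degrees 0…3.
(1 + y³ + y⁶) has coefficients 1,0,0,1 for degrees 0…3.
Finally multiplying by (1 + y + y²), the product of all factors after the first has coefficients 1,1,1,1 for degrees 0…3.
[y³] = 1·1 + 1·1 = 2.

2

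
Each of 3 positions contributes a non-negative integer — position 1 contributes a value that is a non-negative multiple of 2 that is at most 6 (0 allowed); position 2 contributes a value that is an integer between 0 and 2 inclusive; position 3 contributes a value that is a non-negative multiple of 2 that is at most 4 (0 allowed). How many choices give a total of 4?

The generating function for the choices is (1 + t^2 + t^4 + t^6)·(1 + t + t^2)·(1 + t^2 + t^4); the count is [t^4].
(1 + t^2 + t^4 + t^6) has coefficients 1,0,1,0,1 for degrees 0…4.
(1 + t + t^2) has coefficients 1,1,1,0,0 for degrees 0…4.
Finally multiplying by (1 + t^2 + t^4), the product of all factors after the first has coefficients 1,1,2,1,2 for degrees 0…4.
[t^4] = 1·2 + 1·2 + 1·1 = 5.

5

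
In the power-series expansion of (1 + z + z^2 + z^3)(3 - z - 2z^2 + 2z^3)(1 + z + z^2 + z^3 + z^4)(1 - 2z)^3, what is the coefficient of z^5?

(1 + z + z^2 + z^3) has coefficients 1,1,1,1 for degrees 0…3.
(3 - z - 2z^2 + 2z^3) has coefficients 3,-1,-2,2,0,0 for degrees 0…5.
Multiplying by (1 + z + z^2 + z^3 + z^4) gives running coefficients 3,2,0,2,2,-1 for degrees 0…5.
Finally multiplying by (1 - 2z)^3, the product of all factors after the first has coefficients 3,-16,24,2,-26,11 for degrees 0…5.
[z^5] = 1·11 + 1·(-26) + 1·2 + 1·24 = 11.

11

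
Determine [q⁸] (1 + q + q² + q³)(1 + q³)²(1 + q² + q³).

(1 + q + q² + q³) has coefficients 1,1,1,1 for degrees 0…3.
(1 + q³)² has coefficients 1,0,0,2,0,0,1,0,0 for degrees 0…8.
Finally multiplying by (1 + q² + q³), the product of all factors after the first has coefficients 1,0,1,3,0,2,3,0,1 for degrees 0…8.
[q⁸] = 1·1 + 1·0 + 1·3 + 1·2 = 6.

6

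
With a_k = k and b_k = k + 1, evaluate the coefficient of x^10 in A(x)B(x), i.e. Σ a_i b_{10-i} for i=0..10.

220

This is [x^10] in the product of the two ordinary generating functions.
Σ = 0·11 + 1·10 + 2·9 + 3·8 + 4·7 + 5·6 + 6·5 + 7·4 + 8·3 + 9·2 + 10·1 = 220.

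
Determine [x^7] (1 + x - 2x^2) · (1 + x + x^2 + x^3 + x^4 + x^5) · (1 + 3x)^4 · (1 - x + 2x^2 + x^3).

(1 + x - 2x^2) has coefficients 1,1,-2 for degrees 0…2.
(1 + x + x^2 + x^3 + x^4 + x^5) has coefficients 1,1,1,1,1,1,0,0 for degrees 0…7.
Multiplying by (1 + 3x)^4 gives running coefficients 1,13,67,175,256,256,255,243 for degrees 0…7.
Finally multiplying by (1 - x + 2x^2 + x^3), the product of all factors after the first has coefficients 1,12,56,135,228,417,686,756 for degrees 0…7.
[x^7] = 1·756 + 1·686 − 2·417 = 608.

608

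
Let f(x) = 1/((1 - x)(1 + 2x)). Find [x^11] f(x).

-1365

Partial fractions give a closed form: a_n = (1/3)·1^n + (2/3)·(-2)^n.
At n = 11: a_11 = -1365.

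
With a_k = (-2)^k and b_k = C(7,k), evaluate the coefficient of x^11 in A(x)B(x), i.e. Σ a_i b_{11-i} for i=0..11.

Write out a_i and b_{11-i} for i = 0,…,11 and sum the products.
Σ = 1·0 − 2·0 + 4·0 − 8·0 + 16·1 − 32·7 + 64·21 − 128·35 + 256·35 − 512·21 + 1024·7 − 2048·1 = -16.

-16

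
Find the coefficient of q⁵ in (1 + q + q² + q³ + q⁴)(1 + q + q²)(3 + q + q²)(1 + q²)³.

(1 + q + q² + q³ + q⁴) has coefficients 1,1,1,1,1 for degrees 0…4.
(1 + q + q²) has coefficients 1,1,1,0,0,0 for degrees 0…5.
Multiplying by (3 + q + q²) gives running coefficients 3,4,5,2,1,0 for degrees 0…5.
Finally multiplying by (1 + q²)³, the product of all factors after the first has coefficients 3,4,14,14,25,18 for degrees 0…5.
[q⁵] = 1·18 + 1·25 + 1·14 + 1·14 + 1·4 = 75.

75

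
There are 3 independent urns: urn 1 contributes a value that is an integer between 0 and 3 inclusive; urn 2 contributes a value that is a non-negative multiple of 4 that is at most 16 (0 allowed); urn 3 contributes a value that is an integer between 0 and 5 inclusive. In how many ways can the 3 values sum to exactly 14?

The generating function for the choices is (1 + x + x² + x³)·(1 + x⁴ + x⁸ + x¹² + x¹⁶)·(1 + x + x² + x³ + x⁴ + x⁵); the count is [x¹⁴].
(1 + x + x² + x³) has coefficients 1,1,1,1 for degrees 0…3.
(1 + x⁴ + x⁸ + x¹² + x¹⁶) has coefficients 1,0,0,0,1,0,0,0,1,0,0,0,1,0,0 for degrees 0…14.
Finally multiplying by (1 + x + x² + x³ + x⁴ + x⁵), the product of all factors after the first has coefficients 1,1,1,1,2,2,1,1,2,2,1,1,2,2,1 for degrees 0…14.
[x¹⁴] = 1·1 + 1·2 + 1·2 + 1·1 = 6.

6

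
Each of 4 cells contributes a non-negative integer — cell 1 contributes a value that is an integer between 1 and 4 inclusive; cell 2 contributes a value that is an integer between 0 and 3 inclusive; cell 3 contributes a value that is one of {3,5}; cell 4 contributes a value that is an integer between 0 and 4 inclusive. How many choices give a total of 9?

The generating function for the choices is (q + q² + q³ + q⁴)·(1 + q + q² + q³)·(q³ + q⁵)·(1 + q + q² + q³ + q⁴); the count is [q⁹].
(q + q² + q³ + q⁴) has coefficients 0,1,1,1,1 for degrees 0…4.
(1 + q + q² + q³) has coefficients 1,1,1,1,0,0,0,0,0,0 for degrees 0…9.
Multiplying by (q³ + q⁵) gives running coefficients 0,0,0,1,1,2,2,1,1,0 for degrees 0…9.
Finally multiplying by (1 + q + q² + q³ + q⁴), the product of all factors after the first has coefficients 0,0,0,1,2,4,6,7,7,6 for degrees 0…9.
[q⁹] = 1·7 + 1·7 + 1·6 + 1·4 = 24.

24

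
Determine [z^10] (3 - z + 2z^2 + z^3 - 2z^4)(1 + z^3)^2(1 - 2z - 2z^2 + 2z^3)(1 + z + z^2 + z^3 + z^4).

(3 - z + 2z^2 + z^3 - 2z^4) has coefficients 3,-1,2,1,-2 for degrees 0…4.
(1 + z^3)^2 has coefficients 1,0,0,2,0,0,1,0,0,0,0 for degrees 0…10.
Multiplying by (1 - 2z - 2z^2 + 2z^3) gives running coefficients 1,-2,-2,4,-4,-4,5,-2,-2,2,0 for degrees 0…10.
Finally multiplying by (1 + z + z^2 + z^3 + z^4), the product of all factors after the first has coefficients 1,-1,-3,1,-3,-8,-1,-1,-7,-1,3 for degrees 0…10.
[z^10] = 3·3 − 1·(-1) + 2·(-7) + 1·(-1) − 2·(-1) = -3.

-3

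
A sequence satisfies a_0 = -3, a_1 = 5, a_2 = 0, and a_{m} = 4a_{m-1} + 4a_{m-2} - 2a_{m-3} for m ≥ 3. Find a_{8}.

The ordinary generating function has denominator 1 - 4t - 4t^2 + 2t^3.
Iterating the recurrence: a_0,…,a_{8} = -3, 5, 0, 26, 94, 480, 2244, 10708, 50848.

50848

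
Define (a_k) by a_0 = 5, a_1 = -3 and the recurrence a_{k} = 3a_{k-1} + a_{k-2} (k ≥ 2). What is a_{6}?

The ordinary generating function has denominator 1 - 3y - y^2.
Iterating the recurrence: a_0,…,a_{6} = 5, -3, -4, -15, -49, -162, -535.

-535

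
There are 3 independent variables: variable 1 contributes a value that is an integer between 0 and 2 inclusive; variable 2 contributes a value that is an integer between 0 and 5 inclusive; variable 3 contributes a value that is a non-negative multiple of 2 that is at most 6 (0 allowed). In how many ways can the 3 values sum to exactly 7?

The generating function for the choices is (1 + t + t^2)·(1 + t + t^2 + t^3 + t^4 + t^5)·(1 + t^2 + t^4 + t^6); the count is [t^7].
(1 + t + t^2) has coefficients 1,1,1 for degrees 0…2.
(1 + t + t^2 + t^3 + t^4 + t^5) has coefficients 1,1,1,1,1,1,0,0 for degrees 0…7.
Finally multiplying by (1 + t^2 + t^4 + t^6), the product of all factors after the first has coefficients 1,1,2,2,3,3,3,3 for degrees 0…7.
[t^7] = 1·3 + 1·3 + 1·3 = 9.

9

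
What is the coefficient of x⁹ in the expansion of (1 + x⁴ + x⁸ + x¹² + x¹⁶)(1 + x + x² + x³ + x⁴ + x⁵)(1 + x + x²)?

5

(1 + x⁴ + x⁸ + x¹² + x¹⁶) has coefficients 1,0,0,0,1,0,0,0,1,0 for degrees 0…9.
(1 + x + x² + x³ + x⁴ + x⁵) has coefficients 1,1,1,1,1,1,0,0,0,0 for degrees 0…9.
Finally multiplying by (1 + x + x²), the product of all factors after the first has coefficients 1,2,3,3,3,3,2,1,0,0 for degrees 0…9.
[x⁹] = 1·0 + 1·3 + 1·2 = 5.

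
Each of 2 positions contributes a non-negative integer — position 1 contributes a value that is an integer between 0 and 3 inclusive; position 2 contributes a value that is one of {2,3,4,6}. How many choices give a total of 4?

The generating function for the choices is (1 + t + t^2 + t^3)·(t^2 + t^3 + t^4 + t^6); the count is [t^4].
(1 + t + t^2 + t^3) has coefficients 1,1,1,1 for degrees 0…3.
(t^2 + t^3 + t^4 + t^6) has coefficients 0,0,1,1,1 for degrees 0…4.
[t^4] = 1·1 + 1·1 + 1·1 + 1·0 = 3.

3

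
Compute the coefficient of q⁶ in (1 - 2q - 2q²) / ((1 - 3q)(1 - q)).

123

The denominator gives the recurrence a_n = 4a_(n−1) − 3a_(n−2) for n ≥ 3; the numerator fixes a_0 = 1, a_1 = 2, a_2 = 3.
Iterating: 1, 2, 3, 6, 15, 42, 123, so a_6 = 123.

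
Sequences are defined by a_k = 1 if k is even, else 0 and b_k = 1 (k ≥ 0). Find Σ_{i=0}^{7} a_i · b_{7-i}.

The convolution is the x^7 coefficient of A(x)B(x).
Σ = 1·1 + 0·1 + 1·1 + 0·1 + 1·1 + 0·1 + 1·1 + 0·1 = 4.

4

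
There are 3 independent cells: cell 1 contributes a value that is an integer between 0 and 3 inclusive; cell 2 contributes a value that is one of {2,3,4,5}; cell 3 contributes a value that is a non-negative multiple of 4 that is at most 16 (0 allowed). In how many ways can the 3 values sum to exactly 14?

The generating function for the choices is (1 + x + x² + x³)·(x² + x³ + x⁴ + x⁵)·(1 + x⁴ + x⁸ + x¹² + x¹⁶); the count is [x¹⁴].
(1 + x + x² + x³) has coefficients 1,1,1,1 for degrees 0…3.
(x² + x³ + x⁴ + x⁵) has coefficients 0,0,1,1,1,1,0,0,0,0,0,0,0,0,0 for degrees 0…14.
Finally multiplying by (1 + x⁴ + x⁸ + x¹² + x¹⁶), the product of all factors after the first has coefficients 0,0,1,1,1,1,1,1,1,1,1,1,1,1,1 for degrees 0…14.
[x¹⁴] = 1·1 + 1·1 + 1·1 + 1·1 = 4.

4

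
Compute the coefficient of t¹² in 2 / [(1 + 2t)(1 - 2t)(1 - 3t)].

1906634

Partial fractions give a closed form: a_n = (2/5)·(-2)^n + (-2)·2^n + (18/5)·3^n.
At n = 12: a_12 = 1906634.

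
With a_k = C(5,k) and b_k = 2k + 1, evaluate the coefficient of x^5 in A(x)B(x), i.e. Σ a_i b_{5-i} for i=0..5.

Write out a_i and b_{5-i} for i = 0,…,5 and sum the products.
Σ = 1·11 + 5·9 + 10·7 + 10·5 + 5·3 + 1·1 = 192.

192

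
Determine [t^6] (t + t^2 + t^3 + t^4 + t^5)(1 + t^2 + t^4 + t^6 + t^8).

(t + t^2 + t^3 + t^4 + t^5) has coefficients 0,1,1,1,1,1 for degrees 0…5.
(1 + t^2 + t^4 + t^6 + t^8) has coefficients 1,0,1,0,1,0,1 for degrees 0…6.
[t^6] = 1·0 + 1·1 + 1·0 + 1·1 + 1·0 = 2.

2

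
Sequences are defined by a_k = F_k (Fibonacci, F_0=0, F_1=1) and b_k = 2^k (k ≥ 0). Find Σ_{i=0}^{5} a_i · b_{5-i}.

Write out a_i and b_{5-i} for i = 0,…,5 and sum the products.
Σ = 0·32 + 1·16 + 1·8 + 2·4 + 3·2 + 5·1 = 43.

43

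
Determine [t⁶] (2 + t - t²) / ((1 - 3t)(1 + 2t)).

The denominator gives the recurrence a_n = a_(n−1) + 6a_(n−2) for n ≥ 3; the numerator fixes a_0 = 2, a_1 = 3, a_2 = 14.
Iterating: 2, 3, 14, 32, 116, 308, 1004, so a_6 = 1004.

1004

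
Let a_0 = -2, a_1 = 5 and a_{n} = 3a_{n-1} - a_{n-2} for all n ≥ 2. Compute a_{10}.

The ordinary generating function has denominator 1 - 3y + y^2.
Iterating the recurrence: a_0,…,a_{10} = -2, 5, 17, 46, 121, 317, 830, 2173, 5689, 14894, 38993.

38993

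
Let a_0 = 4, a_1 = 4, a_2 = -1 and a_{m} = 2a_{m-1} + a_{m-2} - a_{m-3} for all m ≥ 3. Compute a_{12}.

The ordinary generating function has denominator 1 - 2t - t^2 + t^3.
Iterating the recurrence: a_0,…,a_{12} = 4, 4, -1, -2, -9, -19, -45, -100, -226, -507, -1140, -2561, -5755.

-5755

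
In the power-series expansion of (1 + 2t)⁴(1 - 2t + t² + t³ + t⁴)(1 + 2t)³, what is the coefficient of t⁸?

(1 + 2t)⁴ has coefficients 1,8,24,32,16 for degrees 0…4.
(1 - 2t + t² + t³ + t⁴) has coefficients 1,-2,1,1,1,0,0,0,0 for degrees 0…8.
Finally multiplying by (1 + 2t)³, the product of all factors after the first has coefficients 1,4,1,-9,3,26,20,8,0 for degrees 0…8.
[t⁸] = 1·0 + 8·8 + 24·20 + 32·26 + 16·3 = 1424.

1424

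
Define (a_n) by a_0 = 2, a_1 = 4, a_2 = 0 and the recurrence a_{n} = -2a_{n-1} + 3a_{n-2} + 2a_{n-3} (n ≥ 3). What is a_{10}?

The ordinary generating function has denominator 1 + 2z - 3z^2 - 2z^3.
Iterating the recurrence: a_0,…,a_{10} = 2, 4, 0, 16, -24, 96, -232, 704, -1912, 5472, -15272.

-15272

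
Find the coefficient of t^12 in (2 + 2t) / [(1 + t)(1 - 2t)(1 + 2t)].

Partial fractions give a closed form: a_n = (1)·2^n + (1)·(-2)^n.
At n = 12: a_12 = 8192.

8192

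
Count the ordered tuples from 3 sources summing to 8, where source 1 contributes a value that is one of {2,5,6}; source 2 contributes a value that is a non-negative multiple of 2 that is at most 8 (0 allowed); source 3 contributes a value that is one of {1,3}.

2

The generating function for the choices is (t² + t⁵ + t⁶)·(1 + t² + t⁴ + t⁶ + t⁸)·(t + t³); the count is [t⁸].
(t² + t⁵ + t⁶) has coefficients 0,0,1,0,0,1,1 for degrees 0…6.
(1 + t² + t⁴ + t⁶ + t⁸) has coefficients 1,0,1,0,1,0,1,0,1 for degrees 0…8.
Finally multiplying by (t + t³), the product of all factors after the first has coefficients 0,1,0,2,0,2,0,2,0 for degrees 0…8.
[t⁸] = 1·0 + 1·2 + 1·0 = 2.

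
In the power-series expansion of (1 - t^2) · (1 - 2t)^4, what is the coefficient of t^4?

-8

(1 - t^2) has coefficients 1,0,-1 for degrees 0…2.
(1 - 2t)^4 has coefficients 1,-8,24,-32,16 for degrees 0…4.
[t^4] = 1·16 − 1·24 = -8.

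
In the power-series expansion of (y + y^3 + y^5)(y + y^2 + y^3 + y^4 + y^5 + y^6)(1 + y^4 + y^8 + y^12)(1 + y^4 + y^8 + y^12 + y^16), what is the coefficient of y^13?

(y + y^3 + y^5) has coefficients 0,1,0,1,0,1 for degrees 0…5.
(y + y^2 + y^3 + y^4 + y^5 + y^6) has coefficients 0,1,1,1,1,1,1,0,0,0,0,0,0,0 for degrees 0…13.
Multiplying by (1 + y^4 + y^8 + y^12) gives running coefficients 0,1,1,1,1,2,2,1,1,2,2,1,1,2 for degrees 0…13.
Finally multiplying by (1 + y^4 + y^8 + y^12 + y^16), the product of all factors after the first has coefficients 0,1,1,1,1,3,3,2,2,5,5,3,3,7 for degrees 0…13.
[y^13] = 1·3 + 1·5 + 1·2 = 10.

10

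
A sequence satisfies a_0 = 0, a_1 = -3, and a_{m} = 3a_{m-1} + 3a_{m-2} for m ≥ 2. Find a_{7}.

The ordinary generating function has denominator 1 - 3t - 3t^2.
Iterating the recurrence: a_0,…,a_{7} = 0, -3, -9, -36, -135, -513, -1944, -7371.

-7371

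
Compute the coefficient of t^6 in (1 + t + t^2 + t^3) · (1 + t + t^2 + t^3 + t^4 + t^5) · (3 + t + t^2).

17

(1 + t + t^2 + t^3) has coefficients 1,1,1,1 for degrees 0…3.
(1 + t + t^2 + t^3 + t^4 + t^5) has coefficients 1,1,1,1,1,1,0 for degrees 0…6.
Finally multiplying by (3 + t + t^2), the product of all factors after the first has coefficients 3,4,5,5,5,5,2 for degrees 0…6.
[t^6] = 1·2 + 1·5 + 1·5 + 1·5 = 17.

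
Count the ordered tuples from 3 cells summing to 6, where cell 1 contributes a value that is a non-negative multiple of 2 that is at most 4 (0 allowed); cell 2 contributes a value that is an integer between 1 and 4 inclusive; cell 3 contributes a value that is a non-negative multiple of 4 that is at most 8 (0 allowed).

3

The generating function for the choices is (1 + x² + x⁴)·(x + x² + x³ + x⁴)·(1 + x⁴ + x⁸); the count is [x⁶].
(1 + x² + x⁴) has coefficients 1,0,1,0,1 for degrees 0…4.
(x + x² + x³ + x⁴) has coefficients 0,1,1,1,1,0,0 for degrees 0…6.
Finally multiplying by (1 + x⁴ + x⁸), the product of all factors after the first has coefficients 0,1,1,1,1,1,1 for degrees 0…6.
[x⁶] = 1·1 + 1·1 + 1·1 = 3.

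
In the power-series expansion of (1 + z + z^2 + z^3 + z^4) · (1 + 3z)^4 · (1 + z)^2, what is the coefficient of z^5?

(1 + z + z^2 + z^3 + z^4) has coefficients 1,1,1,1,1 for degrees 0…4.
(1 + 3z)^4 has coefficients 1,12,54,108,81,0 for degrees 0…5.
Finally multiplying by (1 + z)^2, the product of all factors after the first has coefficients 1,14,79,228,351,270 for degrees 0…5.
[z^5] = 1·270 + 1·351 + 1·228 + 1·79 + 1·14 = 942.

942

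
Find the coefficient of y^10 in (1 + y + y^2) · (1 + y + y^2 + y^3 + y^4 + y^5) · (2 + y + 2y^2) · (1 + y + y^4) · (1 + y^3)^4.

367

(1 + y + y^2) has coefficients 1,1,1 for degrees 0…2.
(1 + y + y^2 + y^3 + y^4 + y^5) has coefficients 1,1,1,1,1,1,0,0,0,0,0 for degrees 0…10.
Multiplying by (2 + y + 2y^2) gives running coefficients 2,3,5,5,5,5,3,2,0,0,0 for degrees 0…10.
Multiplying by (1 + y + y^4) gives running coefficients 2,5,8,10,12,13,13,10,7,5,3 for degrees 0…10.
Finally multiplying by (1 + y^3)^4, the product of all factors after the first has coefficients 2,5,8,18,32,45,65,88,107,125,135 for degrees 0…10.
[y^10] = 1·135 + 1·125 + 1·107 = 367.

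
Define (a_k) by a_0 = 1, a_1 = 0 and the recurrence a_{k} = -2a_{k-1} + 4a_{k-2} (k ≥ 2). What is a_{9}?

-10752

The ordinary generating function has denominator 1 + 2q - 4q^2.
Iterating the recurrence: a_0,…,a_{9} = 1, 0, 4, -8, 32, -96, 320, -1024, 3328, -10752.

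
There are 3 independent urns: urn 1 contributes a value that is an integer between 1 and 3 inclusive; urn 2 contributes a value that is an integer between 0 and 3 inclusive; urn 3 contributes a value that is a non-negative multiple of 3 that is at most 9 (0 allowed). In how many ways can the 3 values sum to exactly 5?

4

The generating function for the choices is (y + y^2 + y^3)·(1 + y + y^2 + y^3)·(1 + y^3 + y^6 + y^9); the count is [y^5].
(y + y^2 + y^3) has coefficients 0,1,1,1 for degrees 0…3.
(1 + y + y^2 + y^3) has coefficients 1,1,1,1,0,0 for degrees 0…5.
Finally multiplying by (1 + y^3 + y^6 + y^9), the product of all factors after the first has coefficients 1,1,1,2,1,1 for degrees 0…5.
[y^5] = 1·1 + 1·2 + 1·1 = 4.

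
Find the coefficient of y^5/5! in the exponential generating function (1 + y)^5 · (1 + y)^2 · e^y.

9276

The EGF product rule gives c_5 = Σ_{k_1+k_2+k_3=5} C(5; k_1,k_2,k_3) · ∏ g_i(k_i), where (1+y)^5 gives the falling factorial (5)_k; (1+y)^2 gives the falling factorial (2)_k; e^y gives (1)^k.
g_1(k) for k = 0…5: 1, 5, 20, 60, 120, 120.
g_2(k) for k = 0…5: 1, 2, 2, 0, 0, 0.
g_3(k) for k = 0…5: 1, 1, 1, 1, 1, 1.
First combine the last two factors: h(k) = Σ_j C(k,j)·g_2(j)·g_3(k−j) for k = 0…5: 1, 3, 7, 13, 21, 31.
c_5 = Σ_k C(5,k)·g_1(k)·h(5−k) = 1·1·31 + 5·5·21 + 10·20·13 + 10·60·7 + 5·120·3 + 1·120·1 = 31 + 525 + 2600 + 4200 + 1800 + 120 = 9276.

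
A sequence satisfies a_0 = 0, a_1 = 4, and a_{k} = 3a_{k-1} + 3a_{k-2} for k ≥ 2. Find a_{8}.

The ordinary generating function has denominator 1 - 3q - 3q^2.
Iterating the recurrence: a_0,…,a_{8} = 0, 4, 12, 48, 180, 684, 2592, 9828, 37260.

37260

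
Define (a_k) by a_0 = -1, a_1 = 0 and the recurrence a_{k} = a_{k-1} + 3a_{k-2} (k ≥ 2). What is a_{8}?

The ordinary generating function has denominator 1 - x - 3x^2.
Iterating the recurrence: a_0,…,a_{8} = -1, 0, -3, -3, -12, -21, -57, -120, -291.

-291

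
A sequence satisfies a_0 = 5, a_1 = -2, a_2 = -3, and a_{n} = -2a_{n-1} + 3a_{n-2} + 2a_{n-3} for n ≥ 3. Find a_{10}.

-16139

The ordinary generating function has denominator 1 + 2t - 3t^2 - 2t^3.
Iterating the recurrence: a_0,…,a_{10} = 5, -2, -3, 10, -33, 90, -259, 722, -2041, 5730, -16139.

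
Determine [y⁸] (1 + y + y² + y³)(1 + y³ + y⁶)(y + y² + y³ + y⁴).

(1 + y + y² + y³) has coefficients 1,1,1,1 for degrees 0…3.
(1 + y³ + y⁶) has coefficients 1,0,0,1,0,0,1,0,0 for degrees 0…8.
Finally multiplying by (y + y² + y³ + y⁴), the product of all factors after the first has coefficients 0,1,1,1,2,1,1,2,1 for degrees 0…8.
[y⁸] = 1·1 + 1·2 + 1·1 + 1·1 = 5.

5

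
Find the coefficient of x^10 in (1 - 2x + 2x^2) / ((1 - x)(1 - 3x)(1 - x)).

The denominator gives the recurrence a_n = 5a_(n−1) − 7a_(n−2) + 3a_(n−3) for n ≥ 3; the numerator fixes a_0 = 1, a_1 = 3, a_2 = 10.
Iterating: 1, 3, 10, 32, 99, 301, 908, 2730, 8197, 24599, 73806, so a_10 = 73806.

73806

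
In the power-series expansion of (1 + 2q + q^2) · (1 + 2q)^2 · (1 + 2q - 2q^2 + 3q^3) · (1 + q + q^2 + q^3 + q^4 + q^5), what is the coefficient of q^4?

81

(1 + 2q + q^2) has coefficients 1,2,1 for degrees 0…2.
(1 + 2q)^2 has coefficients 1,4,4,0,0 for degrees 0…4.
Multiplying by (1 + 2q - 2q^2 + 3q^3) gives running coefficients 1,6,10,3,4 for degrees 0…4.
Finally multiplying by (1 + q + q^2 + q^3 + q^4 + q^5), the product of all factors after the first has coefficients 1,7,17,20,24 for degrees 0…4.
[q^4] = 1·24 + 2·20 + 1·17 = 81.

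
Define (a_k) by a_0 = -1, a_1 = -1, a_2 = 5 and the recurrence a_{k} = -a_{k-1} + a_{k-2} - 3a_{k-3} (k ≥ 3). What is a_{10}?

1085

The ordinary generating function has denominator 1 + q - q^2 + 3q^3.
Iterating the recurrence: a_0,…,a_{10} = -1, -1, 5, -3, 11, -29, 49, -111, 247, -505, 1085.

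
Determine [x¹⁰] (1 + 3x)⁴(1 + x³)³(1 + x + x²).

742

(1 + 3x)⁴ has coefficients 1,12,54,108,81 for degrees 0…4.
(1 + x³)³ has coefficients 1,0,0,3,0,0,3,0,0,1,0 for degrees 0…10.
Finally multiplying by (1 + x + x²), the product of all factors after the first has coefficients 1,1,1,3,3,3,3,3,3,1,1 for degrees 0…10.
[x¹⁰] = 1·1 + 12·1 + 54·3 + 108·3 + 81·3 = 742.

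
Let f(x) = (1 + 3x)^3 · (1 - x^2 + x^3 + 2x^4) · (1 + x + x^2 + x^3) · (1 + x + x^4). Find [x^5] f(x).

95

(1 + 3x)^3 has coefficients 1,9,27,27 for degrees 0…3.
(1 - x^2 + x^3 + 2x^4) has coefficients 1,0,-1,1,2,0 for degrees 0…5.
Multiplying by (1 + x + x^2 + x^3) gives running coefficients 1,1,0,1,2,2 for degrees 0…5.
Finally multiplying by (1 + x + x^4), the product of all factors after the first has coefficients 1,2,1,1,4,5 for degrees 0…5.
[x^5] = 1·5 + 9·4 + 27·1 + 27·1 = 95.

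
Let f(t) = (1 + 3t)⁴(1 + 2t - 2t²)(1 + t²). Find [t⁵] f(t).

138

(1 + 3t)⁴ has coefficients 1,12,54,108,81 for degrees 0…4.
(1 + 2t - 2t²) has coefficients 1,2,-2,0,0,0 for degrees 0…5.
Finally multiplying by (1 + t²), the product of all factors after the first has coefficients 1,2,-1,2,-2,0 for degrees 0…5.
[t⁵] = 1·0 + 12·(-2) + 54·2 + 108·(-1) + 81·2 = 138.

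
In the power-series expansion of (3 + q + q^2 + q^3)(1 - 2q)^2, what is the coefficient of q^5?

(3 + q + q^2 + q^3) has coefficients 3,1,1,1 for degrees 0…3.
(1 - 2q)^2 has coefficients 1,-4,4,0,0,0 for degrees 0…5.
[q^5] = 3·0 + 1·0 + 1·0 + 1·4 = 4.

4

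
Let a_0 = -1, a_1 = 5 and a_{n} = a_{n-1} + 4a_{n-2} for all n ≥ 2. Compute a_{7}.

645

The ordinary generating function has denominator 1 - z - 4z^2.
Iterating the recurrence: a_0,…,a_{7} = -1, 5, 1, 21, 25, 109, 209, 645.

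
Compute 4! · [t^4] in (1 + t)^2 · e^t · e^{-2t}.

The EGF product rule gives c_4 = Σ_{k_1+k_2+k_3=4} C(4; k_1,k_2,k_3) · ∏ g_i(k_i), where (1+t)^2 gives the falling factorial (2)_k; e^t gives (1)^k; e^{-2t} gives (-2)^k.
g_1(k) for k = 0…4: 1, 2, 2, 0, 0.
g_2(k) for k = 0…4: 1, 1, 1, 1, 1.
g_3(k) for k = 0…4: 1, -2, 4, -8, 16.
First combine the last two factors: h(k) = Σ_j C(k,j)·g_2(j)·g_3(k−j) for k = 0…4: 1, -1, 1, -1, 1.
c_4 = Σ_k C(4,k)·g_1(k)·h(4−k) = 1·1·1 + 4·2·(-1) + 6·2·1 = 1 − 8 + 12 = 5.

5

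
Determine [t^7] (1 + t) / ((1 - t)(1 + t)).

1

Partial fractions give a closed form: a_n = (1)·1^n.
At n = 7: a_7 = 1.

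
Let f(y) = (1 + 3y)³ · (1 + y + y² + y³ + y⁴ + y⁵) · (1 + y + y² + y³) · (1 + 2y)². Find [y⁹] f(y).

1956

(1 + 3y)³ has coefficients 1,9,27,27 for degrees 0…3.
(1 + y + y² + y³ + y⁴ + y⁵) has coefficients 1,1,1,1,1,1,0,0,0,0 for degrees 0…9.
Multiplying by (1 + y + y² + y³) gives running coefficients 1,2,3,4,4,4,3,2,1,0 for degrees 0…9.
Finally multiplying by (1 + 2y)², the product of all factors after the first has coefficients 1,6,15,24,32,36,35,30,21,12 for degrees 0…9.
[y⁹] = 1·12 + 9·21 + 27·30 + 27·35 = 1956.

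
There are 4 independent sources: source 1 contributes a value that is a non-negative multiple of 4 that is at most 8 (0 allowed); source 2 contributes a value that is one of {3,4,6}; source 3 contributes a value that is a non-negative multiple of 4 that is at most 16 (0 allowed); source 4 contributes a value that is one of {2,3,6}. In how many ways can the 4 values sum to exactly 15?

The generating function for the choices is (1 + z^4 + z^8)·(z^3 + z^4 + z^6)·(1 + z^4 + z^8 + z^12 + z^16)·(z^2 + z^3 + z^6); the count is [z^15].
(1 + z^4 + z^8) has coefficients 1,0,0,0,1,0,0,0,1 for degrees 0…8.
(z^3 + z^4 + z^6) has coefficients 0,0,0,1,1,0,1,0,0,0,0,0,0,0,0,0 for degrees 0…15.
Multiplying by (1 + z^4 + z^8 + z^12 + z^16) gives running coefficients 0,0,0,1,1,0,1,1,1,0,1,1,1,0,1,1 for degrees 0…15.
Finally multiplying by (z^2 + z^3 + z^6), the product of all factors after the first has coefficients 0,0,0,0,0,1,2,1,1,3,3,1,2,3,3,1 for degrees 0…15.
[z^15] = 1·1 + 1·1 + 1·1 = 3.

3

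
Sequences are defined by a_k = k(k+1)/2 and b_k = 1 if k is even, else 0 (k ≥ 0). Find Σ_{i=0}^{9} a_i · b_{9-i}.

Write out a_i and b_{9-i} for i = 0,…,9 and sum the products.
Σ = 0·0 + 1·1 + 3·0 + 6·1 + 10·0 + 15·1 + 21·0 + 28·1 + 36·0 + 45·1 = 95.

95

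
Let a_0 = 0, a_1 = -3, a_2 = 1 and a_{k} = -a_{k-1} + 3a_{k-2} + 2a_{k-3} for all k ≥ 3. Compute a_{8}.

The ordinary generating function has denominator 1 + t - 3t^2 - 2t^3.
Iterating the recurrence: a_0,…,a_{8} = 0, -3, 1, -10, 7, -35, 36, -127, 165.

165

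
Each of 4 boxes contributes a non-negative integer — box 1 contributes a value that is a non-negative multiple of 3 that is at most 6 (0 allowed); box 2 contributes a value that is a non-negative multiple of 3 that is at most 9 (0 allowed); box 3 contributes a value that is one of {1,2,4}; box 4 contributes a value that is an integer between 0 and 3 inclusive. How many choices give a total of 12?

9

The generating function for the choices is (1 + x³ + x⁶)·(1 + x³ + x⁶ + x⁹)·(x + x² + x⁴)·(1 + x + x² + x³); the count is [x¹²].
(1 + x³ + x⁶) has coefficients 1,0,0,1,0,0,1 for degrees 0…6.
(1 + x³ + x⁶ + x⁹) has coefficients 1,0,0,1,0,0,1,0,0,1,0,0,0 for degrees 0…12.
Multiplying by (x + x² + x⁴) gives running coefficients 0,1,1,0,2,1,0,2,1,0,2,1,0 for degrees 0…12.
Finally multiplying by (1 + x + x² + x³), the product of all factors after the first has coefficients 0,1,2,2,4,4,3,5,4,3,5,4,3 for degrees 0…12.
[x¹²] = 1·3 + 1·3 + 1·3 = 9.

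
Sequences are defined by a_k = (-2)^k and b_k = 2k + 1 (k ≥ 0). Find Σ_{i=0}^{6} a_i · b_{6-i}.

Write out a_i and b_{6-i} for i = 0,…,6 and sum the products.
Σ = 1·13 − 2·11 + 4·9 − 8·7 + 16·5 − 32·3 + 64·1 = 19.

19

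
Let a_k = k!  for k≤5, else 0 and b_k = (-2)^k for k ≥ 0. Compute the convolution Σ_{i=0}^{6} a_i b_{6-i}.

The convolution is the x^6 coefficient of A(x)B(x).
Σ = 1·64 + 1·(-32) + 2·16 + 6·(-8) + 24·4 + 120·(-2) + 0·1 = -128.

-128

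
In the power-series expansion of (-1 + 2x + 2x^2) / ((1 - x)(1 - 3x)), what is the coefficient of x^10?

-9843

The denominator gives the recurrence a_n = 4a_(n−1) − 3a_(n−2) for n ≥ 3; the numerator fixes a_0 = -1, a_1 = -2, a_2 = -3.
Iterating: -1, -2, -3, -6, -15, -42, -123, -366, -1095, -3282, -9843, so a_10 = -9843.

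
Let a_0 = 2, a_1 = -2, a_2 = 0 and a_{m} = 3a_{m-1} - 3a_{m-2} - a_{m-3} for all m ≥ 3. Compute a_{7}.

28

The ordinary generating function has denominator 1 - 3q + 3q^2 + q^3.
Iterating the recurrence: a_0,…,a_{7} = 2, -2, 0, 4, 14, 30, 44, 28.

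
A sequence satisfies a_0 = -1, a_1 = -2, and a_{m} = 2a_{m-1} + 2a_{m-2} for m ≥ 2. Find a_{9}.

-6688

The ordinary generating function has denominator 1 - 2y - 2y^2.
Iterating the recurrence: a_0,…,a_{9} = -1, -2, -6, -16, -44, -120, -328, -896, -2448, -6688.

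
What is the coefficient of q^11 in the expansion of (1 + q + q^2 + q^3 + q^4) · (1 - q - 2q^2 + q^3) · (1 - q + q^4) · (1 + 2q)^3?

-45

(1 + q + q^2 + q^3 + q^4) has coefficients 1,1,1,1,1 for degrees 0…4.
(1 - q - 2q^2 + q^3) has coefficients 1,-1,-2,1,0,0,0,0,0,0,0,0 for degrees 0…11.
Multiplying by (1 - q + q^4) gives running coefficients 1,-2,-1,3,0,-1,-2,1,0,0,0,0 for degrees 0…11.
Finally multiplying by (1 + 2q)^3, the product of all factors after the first has coefficients 1,4,-1,-19,-10,27,16,-23,-26,-4,8,0 for degrees 0…11.
[q^11] = 1·0 + 1·8 + 1·(-4) + 1·(-26) + 1·(-23) = -45.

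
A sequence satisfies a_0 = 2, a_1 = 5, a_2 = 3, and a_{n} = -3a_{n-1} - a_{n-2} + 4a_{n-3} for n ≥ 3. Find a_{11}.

4065

The ordinary generating function has denominator 1 + 3q + q^2 - 4q^3.
Iterating the recurrence: a_0,…,a_{11} = 2, 5, 3, -6, 35, -87, 202, -379, 587, -574, -381, 4065.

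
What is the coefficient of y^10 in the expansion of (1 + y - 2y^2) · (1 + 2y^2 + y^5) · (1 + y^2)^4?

-10

(1 + y - 2y^2) has coefficients 1,1,-2 for degrees 0…2.
(1 + 2y^2 + y^5) has coefficients 1,0,2,0,0,1,0,0,0,0,0 for degrees 0…10.
Finally multiplying by (1 + y^2)^4, the product of all factors after the first has coefficients 1,0,6,0,14,1,16,4,9,6,2 for degrees 0…10.
[y^10] = 1·2 + 1·6 − 2·9 = -10.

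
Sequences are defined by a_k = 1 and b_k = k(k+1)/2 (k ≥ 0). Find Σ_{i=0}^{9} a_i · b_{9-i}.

165

Write out a_i and b_{9-i} for i = 0,…,9 and sum the products.
Σ = 1·45 + 1·36 + 1·28 + 1·21 + 1·15 + 1·10 + 1·6 + 1·3 + 1·1 + 1·0 = 165.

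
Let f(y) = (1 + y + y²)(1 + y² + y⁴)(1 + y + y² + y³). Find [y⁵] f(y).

(1 + y + y²) has coefficients 1,1,1 for degrees 0…2.
(1 + y² + y⁴) has coefficients 1,0,1,0,1,0 for degrees 0…5.
Finally multiplying by (1 + y + y² + y³), the product of all factors after the first has coefficients 1,1,2,2,2,2 for degrees 0…5.
[y⁵] = 1·2 + 1·2 + 1·2 = 6.

6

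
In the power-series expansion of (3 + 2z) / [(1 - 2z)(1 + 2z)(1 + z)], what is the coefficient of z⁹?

The denominator gives the recurrence a_n = −a_(n−1) + 4a_(n−2) + 4a_(n−3) for n ≥ 3; the numerator fixes a_0 = 3, a_1 = -1, a_2 = 13.
Iterating: 3, -1, 13, -5, 53, -21, 213, -85, 853, -341, so a_9 = -341.

-341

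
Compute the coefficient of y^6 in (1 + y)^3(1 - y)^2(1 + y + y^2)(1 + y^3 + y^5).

1

(1 + y)^3 has coefficients 1,3,3,1 for degrees 0…3.
(1 - y)^2 has coefficients 1,-2,1,0,0,0,0 for degrees 0…6.
Multiplying by (1 + y + y^2) gives running coefficients 1,-1,0,-1,1,0,0 for degrees 0…6.
Finally multiplying by (1 + y^3 + y^5), the product of all factors after the first has coefficients 1,-1,0,0,0,1,-2 for degrees 0…6.
[y^6] = 1·(-2) + 3·1 + 3·0 + 1·0 = 1.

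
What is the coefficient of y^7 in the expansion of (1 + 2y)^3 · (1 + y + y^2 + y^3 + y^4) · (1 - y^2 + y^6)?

-11

(1 + 2y)^3 has coefficients 1,6,12,8 for degrees 0…3.
(1 + y + y^2 + y^3 + y^4) has coefficients 1,1,1,1,1,0,0,0 for degrees 0…7.
Finally multiplying by (1 - y^2 + y^6), the product of all factors after the first has coefficients 1,1,0,0,0,-1,0,1 for degrees 0…7.
[y^7] = 1·1 + 6·0 + 12·(-1) + 8·0 = -11.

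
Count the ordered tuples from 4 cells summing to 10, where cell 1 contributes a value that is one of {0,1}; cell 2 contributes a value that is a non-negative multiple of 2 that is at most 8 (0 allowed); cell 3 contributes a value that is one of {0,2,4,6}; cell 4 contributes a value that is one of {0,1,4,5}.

14

The generating function for the choices is (1 + x)·(1 + x² + x⁴ + x⁶ + x⁸)·(1 + x² + x⁴ + x⁶)·(1 + x + x⁴ + x⁵); the count is [x¹⁰].
(1 + x) has coefficients 1,1 for degrees 0…1.
(1 + x² + x⁴ + x⁶ + x⁸) has coefficients 1,0,1,0,1,0,1,0,1,0,0 for degrees 0…10.
Multiplying by (1 + x² + x⁴ + x⁶) gives running coefficients 1,0,2,0,3,0,4,0,4,0,3 for degrees 0…10.
Finally multiplying by (1 + x + x⁴ + x⁵), the product of all factors after the first has coefficients 1,1,2,2,4,4,6,6,7,7,7 for degrees 0…10.
[x¹⁰] = 1·7 + 1·7 = 14.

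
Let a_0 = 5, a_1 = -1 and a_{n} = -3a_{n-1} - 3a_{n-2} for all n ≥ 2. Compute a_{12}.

3645

The ordinary generating function has denominator 1 + 3z + 3z^2.
Iterating the recurrence: a_0,…,a_{12} = 5, -1, -12, 39, -81, 126, -135, 27, 324, -1053, 2187, -3402, 3645.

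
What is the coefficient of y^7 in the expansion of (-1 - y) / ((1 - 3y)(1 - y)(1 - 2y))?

-12355

Partial fractions give a closed form: a_n = (-6)·3^n + (-1)·1^n + (6)·2^n.
At n = 7: a_7 = -12355.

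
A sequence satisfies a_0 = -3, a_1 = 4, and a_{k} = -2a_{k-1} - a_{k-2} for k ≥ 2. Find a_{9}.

12

The ordinary generating function has denominator 1 + 2z + z^2.
Iterating the recurrence: a_0,…,a_{9} = -3, 4, -5, 6, -7, 8, -9, 10, -11, 12.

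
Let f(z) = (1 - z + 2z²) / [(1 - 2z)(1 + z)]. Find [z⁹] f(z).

The denominator gives the recurrence a_n = a_(n−1) + 2a_(n−2) for n ≥ 3; the numerator fixes a_0 = 1, a_1 = 0, a_2 = 4.
Iterating: 1, 0, 4, 4, 12, 20, 44, 84, 172, 340, so a_9 = 340.

340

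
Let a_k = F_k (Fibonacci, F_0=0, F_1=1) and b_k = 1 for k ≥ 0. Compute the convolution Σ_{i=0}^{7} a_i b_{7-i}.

This is [x^7] in the product of the two ordinary generating functions.
Σ = 0·1 + 1·1 + 1·1 + 2·1 + 3·1 + 5·1 + 8·1 + 13·1 = 33.

33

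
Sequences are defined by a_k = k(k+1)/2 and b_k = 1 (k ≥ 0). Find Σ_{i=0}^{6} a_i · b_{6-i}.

Write out a_i and b_{6-i} for i = 0,…,6 and sum the products.
Σ = 0·1 + 1·1 + 3·1 + 6·1 + 10·1 + 15·1 + 21·1 = 56.

56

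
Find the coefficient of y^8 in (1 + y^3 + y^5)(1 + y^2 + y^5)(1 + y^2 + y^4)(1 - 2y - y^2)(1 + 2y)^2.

-50

(1 + y^3 + y^5) has coefficients 1,0,0,1,0,1 for degrees 0…5.
(1 + y^2 + y^5) has coefficients 1,0,1,0,0,1,0,0,0 for degrees 0…8.
Multiplying by (1 + y^2 + y^4) gives running coefficients 1,0,2,0,2,1,1,1,0 for degrees 0…8.
Multiplying by (1 - 2y - y^2) gives running coefficients 1,-2,1,-4,0,-3,-3,-2,-3 for degrees 0…8.
Finally multiplying by (1 + 2y)^2, the product of all factors after the first has coefficients 1,2,-3,-8,-12,-19,-15,-26,-23 for degrees 0…8.
[y^8] = 1·(-23) + 1·(-19) + 1·(-8) = -50.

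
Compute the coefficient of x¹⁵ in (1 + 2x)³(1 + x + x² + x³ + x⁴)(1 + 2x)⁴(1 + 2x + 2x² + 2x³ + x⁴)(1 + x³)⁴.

144009

(1 + 2x)³ has coefficients 1,6,12,8 for degrees 0…3.
(1 + x + x² + x³ + x⁴) has coefficients 1,1,1,1,1,0,0,0,0,0,0,0,0,0,0,0 for degrees 0…15.
Multiplying by (1 + 2x)⁴ gives running coefficients 1,9,33,65,81,80,72,48,16,0,0,0,0,0,0,0 for degrees 0…15.
Multiplying by (1 + 2x + 2x² + 2x³ + x⁴) gives running coefficients 1,11,53,151,296,447,557,579,497,352,200,80,16,0,0,0 for degrees 0…15.
Finally multiplying by (1 + x³)⁴, the product of all factors after the first has coefficients 1,11,53,155,340,659,1167,1829,2603,3490,4336,4962,5371,5469,5143,4555 for degrees 0…15.
[x¹⁵] = 1·4555 + 6·5143 + 12·5469 + 8·5371 = 144009.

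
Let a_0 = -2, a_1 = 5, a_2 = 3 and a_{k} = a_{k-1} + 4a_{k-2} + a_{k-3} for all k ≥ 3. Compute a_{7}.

836

The ordinary generating function has denominator 1 - z - 4z^2 - z^3.
Iterating the recurrence: a_0,…,a_{7} = -2, 5, 3, 21, 38, 125, 298, 836.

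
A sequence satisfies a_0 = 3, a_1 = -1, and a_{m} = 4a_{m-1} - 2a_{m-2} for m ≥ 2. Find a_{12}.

-2445888

The ordinary generating function has denominator 1 - 4x + 2x^2.
Iterating the recurrence: a_0,…,a_{12} = 3, -1, -10, -38, -132, -452, -1544, -5272, -18000, -61456, -209824, -716384, -2445888.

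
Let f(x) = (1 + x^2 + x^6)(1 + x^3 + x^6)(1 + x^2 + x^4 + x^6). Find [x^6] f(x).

4

(1 + x^2 + x^6) has coefficients 1,0,1,0,0,0,1 for degrees 0…6.
(1 + x^3 + x^6) has coefficients 1,0,0,1,0,0,1 for degrees 0…6.
Finally multiplying by (1 + x^2 + x^4 + x^6), the product of all factors after the first has coefficients 1,0,1,1,1,1,2 for degrees 0…6.
[x^6] = 1·2 + 1·1 + 1·1 = 4.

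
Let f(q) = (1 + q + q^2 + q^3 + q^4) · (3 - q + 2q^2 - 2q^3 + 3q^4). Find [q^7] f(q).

(1 + q + q^2 + q^3 + q^4) has coefficients 1,1,1,1,1 for degrees 0…4.
(3 - q + 2q^2 - 2q^3 + 3q^4) has coefficients 3,-1,2,-2,3,0,0,0 for degrees 0…7.
[q^7] = 1·0 + 1·0 + 1·0 + 1·3 + 1·(-2) = 1.

1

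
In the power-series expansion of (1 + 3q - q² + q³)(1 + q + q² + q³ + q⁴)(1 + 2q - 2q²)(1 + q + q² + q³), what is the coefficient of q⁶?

9

(1 + 3q - q² + q³) has coefficients 1,3,-1,1 for degrees 0…3.
(1 + q + q² + q³ + q⁴) has coefficients 1,1,1,1,1,0,0 for degrees 0…6.
Multiplying by (1 + 2q - 2q²) gives running coefficients 1,3,1,1,1,0,-2 for degrees 0…6.
Finally multiplying by (1 + q + q² + q³), the product of all factors after the first has coefficients 1,4,5,6,6,3,0 for degrees 0…6.
[q⁶] = 1·0 + 3·3 − 1·6 + 1·6 = 9.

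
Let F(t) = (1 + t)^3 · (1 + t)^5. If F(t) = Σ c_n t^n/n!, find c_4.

1680

The EGF product rule gives c_4 = Σ_{k_1+k_2=4} C(4; k_1,k_2) · ∏ g_i(k_i), where (1+t)^3 gives the falling factorial (3)_k; (1+t)^5 gives the falling factorial (5)_k.
g_1(k) for k = 0…4: 1, 3, 6, 6, 0.
g_2(k) for k = 0…4: 1, 5, 20, 60, 120.
c_4 = Σ_k C(4,k)·g_1(k)·g_2(4−k) = 1·1·120 + 4·3·60 + 6·6·20 + 4·6·5 = 120 + 720 + 720 + 120 = 1680.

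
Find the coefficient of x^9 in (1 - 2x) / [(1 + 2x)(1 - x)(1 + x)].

-1364

The denominator gives the recurrence a_n = −2a_(n−1) + a_(n−2) + 2a_(n−3) for n ≥ 3; the numerator fixes a_0 = 1, a_1 = -4, a_2 = 9.
Iterating: 1, -4, 9, -20, 41, -84, 169, -340, 681, -1364, so a_9 = -1364.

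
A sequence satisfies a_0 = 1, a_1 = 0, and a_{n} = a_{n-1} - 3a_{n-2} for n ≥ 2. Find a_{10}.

The ordinary generating function has denominator 1 - t + 3t^2.
Iterating the recurrence: a_0,…,a_{10} = 1, 0, -3, -3, 6, 15, -3, -48, -39, 105, 222.

222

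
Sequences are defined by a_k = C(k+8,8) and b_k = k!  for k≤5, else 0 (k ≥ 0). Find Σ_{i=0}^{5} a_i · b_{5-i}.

2718

This is [x^5] in the product of the two ordinary generating functions.
Σ = 1·120 + 9·24 + 45·6 + 165·2 + 495·1 + 1287·1 = 2718.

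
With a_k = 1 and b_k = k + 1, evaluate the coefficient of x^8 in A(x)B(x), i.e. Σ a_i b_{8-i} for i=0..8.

The convolution is the t^8 coefficient of A(t)B(t).
Σ = 1·9 + 1·8 + 1·7 + 1·6 + 1·5 + 1·4 + 1·3 + 1·2 + 1·1 = 45.

45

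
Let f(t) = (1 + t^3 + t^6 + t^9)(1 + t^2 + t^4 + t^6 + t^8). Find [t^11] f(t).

2

(1 + t^3 + t^6 + t^9) has coefficients 1,0,0,1,0,0,1,0,0,1 for degrees 0…9.
(1 + t^2 + t^4 + t^6 + t^8) has coefficients 1,0,1,0,1,0,1,0,1,0,0,0 for degrees 0…11.
[t^11] = 1·0 + 1·1 + 1·0 + 1·1 = 2.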